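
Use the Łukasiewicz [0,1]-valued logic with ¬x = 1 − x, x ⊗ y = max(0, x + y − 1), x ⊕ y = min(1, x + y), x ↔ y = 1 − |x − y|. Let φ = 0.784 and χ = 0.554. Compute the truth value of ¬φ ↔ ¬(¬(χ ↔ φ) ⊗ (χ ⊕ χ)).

0.446

¬φ = 1 − 0.784 = 0.216
χ ↔ φ = 1 − |0.554 − 0.784| = 1 − 0.230 = 0.770
¬(χ ↔ φ) = 1 − 0.770 = 0.230
χ ⊕ χ = min(1, 0.554 + 0.554) = min(1, 1.108) = 1.000
¬(χ ↔ φ) ⊗ (χ ⊕ χ) = max(0, 0.230 + 1.000 − 1) = max(0, 0.230) = 0.230
¬(¬(χ ↔ φ) ⊗ (χ ⊕ χ)) = 1 − 0.230 = 0.770
¬φ ↔ ¬(¬(χ ↔ φ) ⊗ (χ ⊕ χ)) = 1 − |0.216 − 0.770| = 1 − 0.554 = 0.446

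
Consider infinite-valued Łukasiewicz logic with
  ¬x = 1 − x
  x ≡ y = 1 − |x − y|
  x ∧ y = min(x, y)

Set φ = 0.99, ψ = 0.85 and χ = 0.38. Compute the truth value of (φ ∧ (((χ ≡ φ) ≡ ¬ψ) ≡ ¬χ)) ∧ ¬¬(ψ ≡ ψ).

0.86

χ ≡ φ = 1 − |0.38 − 0.99| = 1 − 0.61 = 0.39
¬ψ = 1 − 0.85 = 0.15
(χ ≡ φ) ≡ ¬ψ = 1 − |0.39 − 0.15| = 1 − 0.24 = 0.76
¬χ = 1 − 0.38 = 0.62
((χ ≡ φ) ≡ ¬ψ) ≡ ¬χ = 1 − |0.76 − 0.62| = 1 − 0.14 = 0.86
φ ∧ (((χ ≡ φ) ≡ ¬ψ) ≡ ¬χ) = min(0.99, 0.86) = 0.86
ψ ≡ ψ = 1 − |0.85 − 0.85| = 1 − 0.00 = 1.00
¬(ψ ≡ ψ) = 1 − 1.00 = 0.00
¬¬(ψ ≡ ψ) = 1 − 0.00 = 1.00
(φ ∧ (((χ ≡ φ) ≡ ¬ψ) ≡ ¬χ)) ∧ ¬¬(ψ ≡ ψ) = min(0.86, 1.00) = 0.86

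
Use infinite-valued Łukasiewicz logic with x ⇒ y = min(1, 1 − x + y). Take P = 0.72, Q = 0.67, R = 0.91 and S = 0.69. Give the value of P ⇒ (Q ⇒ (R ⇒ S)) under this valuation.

R ⇒ S = min(1, 1 − 0.91 + 0.69) = min(1, 0.78) = 0.78
Q ⇒ (R ⇒ S) = min(1, 1 − 0.67 + 0.78) = min(1, 1.11) = 1.00
P ⇒ (Q ⇒ (R ⇒ S)) = min(1, 1 − 0.72 + 1.00) = min(1, 1.28) = 1.00

1.00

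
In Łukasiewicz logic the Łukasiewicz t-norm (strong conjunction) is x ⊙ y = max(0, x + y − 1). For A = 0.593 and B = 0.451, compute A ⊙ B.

A ⊙ B = max(0, 0.593 + 0.451 − 1) = max(0, 0.044) = 0.044
For comparison, the Gödel (minimum) t-norm min(x, y) would give 0.451.

0.044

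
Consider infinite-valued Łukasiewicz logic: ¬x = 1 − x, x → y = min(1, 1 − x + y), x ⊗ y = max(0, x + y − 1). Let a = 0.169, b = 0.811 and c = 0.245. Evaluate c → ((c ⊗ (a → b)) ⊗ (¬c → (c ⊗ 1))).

0.755

a → b = min(1, 1 − 0.169 + 0.811) = min(1, 1.642) = 1.000
c ⊗ (a → b) = max(0, 0.245 + 1.000 − 1) = max(0, 0.245) = 0.245
¬c = 1 − 0.245 = 0.755
c ⊗ 1 = max(0, 0.245 + 1.000 − 1) = max(0, 0.245) = 0.245
¬c → (c ⊗ 1) = min(1, 1 − 0.755 + 0.245) = min(1, 0.490) = 0.490
(c ⊗ (a → b)) ⊗ (¬c → (c ⊗ 1)) = max(0, 0.245 + 0.490 − 1) = max(0, -0.265) = 0.000
c → ((c ⊗ (a → b)) ⊗ (¬c → (c ⊗ 1))) = min(1, 1 − 0.245 + 0.000) = min(1, 0.755) = 0.755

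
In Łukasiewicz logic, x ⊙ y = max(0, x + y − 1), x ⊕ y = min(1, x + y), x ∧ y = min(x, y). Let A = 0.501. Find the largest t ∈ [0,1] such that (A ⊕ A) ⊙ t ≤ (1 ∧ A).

A ⊕ A = min(1, 0.501 + 0.501) = min(1, 1.002) = 1.000
So the left factor is A ⊕ A = 1.000.
1 ∧ A = min(1.000, 0.501) = 0.501
So the right-hand bound is 1 ∧ A = 0.501.
The residuum of the Łukasiewicz t-norm gives the supremum: min(1, 1 − 1.000 + 0.501).
1 − 1.000 + 0.501 = 0.501, so t = min(1, 0.501) = 0.501.
Check: 1.000 ⊙ 0.501 = max(0, 0.501) = 0.501 ≤ 0.501.

0.501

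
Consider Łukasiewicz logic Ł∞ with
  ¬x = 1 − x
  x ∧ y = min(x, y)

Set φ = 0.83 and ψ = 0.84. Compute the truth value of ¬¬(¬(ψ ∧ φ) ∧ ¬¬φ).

0.17

ψ ∧ φ = min(0.84, 0.83) = 0.83
¬(ψ ∧ φ) = 1 − 0.83 = 0.17
¬φ = 1 − 0.83 = 0.17
¬¬φ = 1 − 0.17 = 0.83
¬(ψ ∧ φ) ∧ ¬¬φ = min(0.17, 0.83) = 0.17
¬(¬(ψ ∧ φ) ∧ ¬¬φ) = 1 − 0.17 = 0.83
¬¬(¬(ψ ∧ φ) ∧ ¬¬φ) = 1 − 0.83 = 0.17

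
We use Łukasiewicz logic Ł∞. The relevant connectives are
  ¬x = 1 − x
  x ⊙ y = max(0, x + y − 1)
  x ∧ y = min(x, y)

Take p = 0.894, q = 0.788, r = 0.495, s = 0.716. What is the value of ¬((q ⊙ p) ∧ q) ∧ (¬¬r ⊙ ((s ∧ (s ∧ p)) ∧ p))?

0.211

q ⊙ p = max(0, 0.788 + 0.894 − 1) = max(0, 0.682) = 0.682
(q ⊙ p) ∧ q = min(0.682, 0.788) = 0.682
¬((q ⊙ p) ∧ q) = 1 − 0.682 = 0.318
¬r = 1 − 0.495 = 0.505
¬¬r = 1 − 0.505 = 0.495
s ∧ p = min(0.716, 0.894) = 0.716
s ∧ (s ∧ p) = min(0.716, 0.716) = 0.716
(s ∧ (s ∧ p)) ∧ p = min(0.716, 0.894) = 0.716
¬¬r ⊙ ((s ∧ (s ∧ p)) ∧ p) = max(0, 0.495 + 0.716 − 1) = max(0, 0.211) = 0.211
¬((q ⊙ p) ∧ q) ∧ (¬¬r ⊙ ((s ∧ (s ∧ p)) ∧ p)) = min(0.318, 0.211) = 0.211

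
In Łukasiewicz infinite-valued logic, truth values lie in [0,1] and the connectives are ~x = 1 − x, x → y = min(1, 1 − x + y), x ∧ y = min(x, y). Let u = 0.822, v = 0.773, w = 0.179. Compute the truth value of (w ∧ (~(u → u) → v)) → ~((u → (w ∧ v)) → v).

u → u = min(1, 1 − 0.822 + 0.822) = min(1, 1.000) = 1.000
~(u → u) = 1 − 1.000 = 0.000
~(u → u) → v = min(1, 1 − 0.000 + 0.773) = min(1, 1.773) = 1.000
w ∧ (~(u → u) → v) = min(0.179, 1.000) = 0.179
w ∧ v = min(0.179, 0.773) = 0.179
u → (w ∧ v) = min(1, 1 − 0.822 + 0.179) = min(1, 0.357) = 0.357
(u → (w ∧ v)) → v = min(1, 1 − 0.357 + 0.773) = min(1, 1.416) = 1.000
~((u → (w ∧ v)) → v) = 1 − 1.000 = 0.000
(w ∧ (~(u → u) → v)) → ~((u → (w ∧ v)) → v) = min(1, 1 − 0.179 + 0.000) = min(1, 0.821) = 0.821

0.821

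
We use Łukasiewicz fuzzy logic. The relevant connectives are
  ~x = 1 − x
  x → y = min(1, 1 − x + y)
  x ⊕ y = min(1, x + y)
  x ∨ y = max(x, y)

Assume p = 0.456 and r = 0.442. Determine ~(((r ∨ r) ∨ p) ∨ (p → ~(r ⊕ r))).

r ∨ r = max(0.442, 0.442) = 0.442
(r ∨ r) ∨ p = max(0.442, 0.456) = 0.456
r ⊕ r = min(1, 0.442 + 0.442) = min(1, 0.884) = 0.884
~(r ⊕ r) = 1 − 0.884 = 0.116
p → ~(r ⊕ r) = min(1, 1 − 0.456 + 0.116) = min(1, 0.660) = 0.660
((r ∨ r) ∨ p) ∨ (p → ~(r ⊕ r)) = max(0.456, 0.660) = 0.660
~(((r ∨ r) ∨ p) ∨ (p → ~(r ⊕ r))) = 1 − 0.660 = 0.340

0.340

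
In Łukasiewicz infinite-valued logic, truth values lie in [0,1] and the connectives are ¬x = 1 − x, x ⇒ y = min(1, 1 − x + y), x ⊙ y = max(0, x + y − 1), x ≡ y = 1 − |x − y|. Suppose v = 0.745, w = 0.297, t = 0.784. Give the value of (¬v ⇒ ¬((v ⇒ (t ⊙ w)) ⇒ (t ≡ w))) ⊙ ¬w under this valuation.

0.448

¬v = 1 − 0.745 = 0.255
t ⊙ w = max(0, 0.784 + 0.297 − 1) = max(0, 0.081) = 0.081
v ⇒ (t ⊙ w) = min(1, 1 − 0.745 + 0.081) = min(1, 0.336) = 0.336
t ≡ w = 1 − |0.784 − 0.297| = 1 − 0.487 = 0.513
(v ⇒ (t ⊙ w)) ⇒ (t ≡ w) = min(1, 1 − 0.336 + 0.513) = min(1, 1.177) = 1.000
¬((v ⇒ (t ⊙ w)) ⇒ (t ≡ w)) = 1 − 1.000 = 0.000
¬v ⇒ ¬((v ⇒ (t ⊙ w)) ⇒ (t ≡ w)) = min(1, 1 − 0.255 + 0.000) = min(1, 0.745) = 0.745
¬w = 1 − 0.297 = 0.703
(¬v ⇒ ¬((v ⇒ (t ⊙ w)) ⇒ (t ≡ w))) ⊙ ¬w = max(0, 0.745 + 0.703 − 1) = max(0, 0.448) = 0.448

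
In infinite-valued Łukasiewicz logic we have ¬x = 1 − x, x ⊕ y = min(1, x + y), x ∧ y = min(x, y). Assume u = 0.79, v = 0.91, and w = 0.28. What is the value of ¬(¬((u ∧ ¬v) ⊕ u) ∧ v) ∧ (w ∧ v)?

¬v = 1 − 0.91 = 0.09
u ∧ ¬v = min(0.79, 0.09) = 0.09
(u ∧ ¬v) ⊕ u = min(1, 0.09 + 0.79) = min(1, 0.88) = 0.88
¬((u ∧ ¬v) ⊕ u) = 1 − 0.88 = 0.12
¬((u ∧ ¬v) ⊕ u) ∧ v = min(0.12, 0.91) = 0.12
¬(¬((u ∧ ¬v) ⊕ u) ∧ v) = 1 − 0.12 = 0.88
w ∧ v = min(0.28, 0.91) = 0.28
¬(¬((u ∧ ¬v) ⊕ u) ∧ v) ∧ (w ∧ v) = min(0.88, 0.28) = 0.28

0.28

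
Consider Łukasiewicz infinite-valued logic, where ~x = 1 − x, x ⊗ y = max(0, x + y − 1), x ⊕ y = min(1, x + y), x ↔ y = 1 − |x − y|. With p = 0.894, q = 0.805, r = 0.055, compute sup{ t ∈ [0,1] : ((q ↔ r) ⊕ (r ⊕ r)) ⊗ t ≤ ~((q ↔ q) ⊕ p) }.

0.640

q ↔ r = 1 − |0.805 − 0.055| = 1 − 0.750 = 0.250
r ⊕ r = min(1, 0.055 + 0.055) = min(1, 0.110) = 0.110
(q ↔ r) ⊕ (r ⊕ r) = min(1, 0.250 + 0.110) = min(1, 0.360) = 0.360
So the left factor is (q ↔ r) ⊕ (r ⊕ r) = 0.360.
q ↔ q = 1 − |0.805 − 0.805| = 1 − 0.000 = 1.000
(q ↔ q) ⊕ p = min(1, 1.000 + 0.894) = min(1, 1.894) = 1.000
~((q ↔ q) ⊕ p) = 1 − 1.000 = 0.000
So the right-hand bound is ~((q ↔ q) ⊕ p) = 0.000.
The residuum of the Łukasiewicz t-norm gives the supremum: min(1, 1 − 0.360 + 0.000).
1 − 0.360 + 0.000 = 0.640, so t = min(1, 0.640) = 0.640.
Check: 0.360 ⊗ 0.640 = max(0, 0.000) = 0.000 ≤ 0.000.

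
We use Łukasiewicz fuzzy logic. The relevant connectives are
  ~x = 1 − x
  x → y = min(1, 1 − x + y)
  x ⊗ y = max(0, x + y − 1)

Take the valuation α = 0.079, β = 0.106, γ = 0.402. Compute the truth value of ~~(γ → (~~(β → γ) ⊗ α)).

β → γ = min(1, 1 − 0.106 + 0.402) = min(1, 1.296) = 1.000
~(β → γ) = 1 − 1.000 = 0.000
~~(β → γ) = 1 − 0.000 = 1.000
~~(β → γ) ⊗ α = max(0, 1.000 + 0.079 − 1) = max(0, 0.079) = 0.079
γ → (~~(β → γ) ⊗ α) = min(1, 1 − 0.402 + 0.079) = min(1, 0.677) = 0.677
~(γ → (~~(β → γ) ⊗ α)) = 1 − 0.677 = 0.323
~~(γ → (~~(β → γ) ⊗ α)) = 1 − 0.323 = 0.677

0.677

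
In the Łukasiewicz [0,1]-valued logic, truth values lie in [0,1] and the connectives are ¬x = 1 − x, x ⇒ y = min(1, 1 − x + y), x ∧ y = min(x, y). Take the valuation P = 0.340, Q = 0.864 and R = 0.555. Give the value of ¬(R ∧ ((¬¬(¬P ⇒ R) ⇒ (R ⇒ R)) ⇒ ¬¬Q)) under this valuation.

¬P = 1 − 0.340 = 0.660
¬P ⇒ R = min(1, 1 − 0.660 + 0.555) = min(1, 0.895) = 0.895
¬(¬P ⇒ R) = 1 − 0.895 = 0.105
¬¬(¬P ⇒ R) = 1 − 0.105 = 0.895
R ⇒ R = min(1, 1 − 0.555 + 0.555) = min(1, 1.000) = 1.000
¬¬(¬P ⇒ R) ⇒ (R ⇒ R) = min(1, 1 − 0.895 + 1.000) = min(1, 1.105) = 1.000
¬Q = 1 − 0.864 = 0.136
¬¬Q = 1 − 0.136 = 0.864
(¬¬(¬P ⇒ R) ⇒ (R ⇒ R)) ⇒ ¬¬Q = min(1, 1 − 1.000 + 0.864) = min(1, 0.864) = 0.864
R ∧ ((¬¬(¬P ⇒ R) ⇒ (R ⇒ R)) ⇒ ¬¬Q) = min(0.555, 0.864) = 0.555
¬(R ∧ ((¬¬(¬P ⇒ R) ⇒ (R ⇒ R)) ⇒ ¬¬Q)) = 1 − 0.555 = 0.445

0.445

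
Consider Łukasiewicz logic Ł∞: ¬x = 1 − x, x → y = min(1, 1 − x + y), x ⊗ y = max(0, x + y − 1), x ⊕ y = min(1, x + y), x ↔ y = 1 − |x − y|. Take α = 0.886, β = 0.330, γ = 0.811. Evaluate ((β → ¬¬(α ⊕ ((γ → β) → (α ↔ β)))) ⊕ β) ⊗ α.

0.886

γ → β = min(1, 1 − 0.811 + 0.330) = min(1, 0.519) = 0.519
α ↔ β = 1 − |0.886 − 0.330| = 1 − 0.556 = 0.444
(γ → β) → (α ↔ β) = min(1, 1 − 0.519 + 0.444) = min(1, 0.925) = 0.925
α ⊕ ((γ → β) → (α ↔ β)) = min(1, 0.886 + 0.925) = min(1, 1.811) = 1.000
¬(α ⊕ ((γ → β) → (α ↔ β))) = 1 − 1.000 = 0.000
¬¬(α ⊕ ((γ → β) → (α ↔ β))) = 1 − 0.000 = 1.000
β → ¬¬(α ⊕ ((γ → β) → (α ↔ β))) = min(1, 1 − 0.330 + 1.000) = min(1, 1.670) = 1.000
(β → ¬¬(α ⊕ ((γ → β) → (α ↔ β)))) ⊕ β = min(1, 1.000 + 0.330) = min(1, 1.330) = 1.000
((β → ¬¬(α ⊕ ((γ → β) → (α ↔ β)))) ⊕ β) ⊗ α = max(0, 1.000 + 0.886 − 1) = max(0, 0.886) = 0.886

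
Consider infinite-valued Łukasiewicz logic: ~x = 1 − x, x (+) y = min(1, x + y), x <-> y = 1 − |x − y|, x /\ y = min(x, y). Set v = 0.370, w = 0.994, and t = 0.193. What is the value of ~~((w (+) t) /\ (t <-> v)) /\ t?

0.193

w (+) t = min(1, 0.994 + 0.193) = min(1, 1.187) = 1.000
t <-> v = 1 − |0.193 − 0.370| = 1 − 0.177 = 0.823
(w (+) t) /\ (t <-> v) = min(1.000, 0.823) = 0.823
~((w (+) t) /\ (t <-> v)) = 1 − 0.823 = 0.177
~~((w (+) t) /\ (t <-> v)) = 1 − 0.177 = 0.823
~~((w (+) t) /\ (t <-> v)) /\ t = min(0.823, 0.193) = 0.193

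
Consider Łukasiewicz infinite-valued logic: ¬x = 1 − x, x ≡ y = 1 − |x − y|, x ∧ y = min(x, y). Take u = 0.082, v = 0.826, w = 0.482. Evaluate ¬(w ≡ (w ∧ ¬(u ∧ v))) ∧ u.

u ∧ v = min(0.082, 0.826) = 0.082
¬(u ∧ v) = 1 − 0.082 = 0.918
w ∧ ¬(u ∧ v) = min(0.482, 0.918) = 0.482
w ≡ (w ∧ ¬(u ∧ v)) = 1 − |0.482 − 0.482| = 1 − 0.000 = 1.000
¬(w ≡ (w ∧ ¬(u ∧ v))) = 1 − 1.000 = 0.000
¬(w ≡ (w ∧ ¬(u ∧ v))) ∧ u = min(0.000, 0.082) = 0.000

0.000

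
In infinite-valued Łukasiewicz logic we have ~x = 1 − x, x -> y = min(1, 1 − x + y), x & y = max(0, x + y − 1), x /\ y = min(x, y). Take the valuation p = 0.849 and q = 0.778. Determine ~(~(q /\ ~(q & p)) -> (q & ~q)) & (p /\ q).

0.405

q & p = max(0, 0.778 + 0.849 − 1) = max(0, 0.627) = 0.627
~(q & p) = 1 − 0.627 = 0.373
q /\ ~(q & p) = min(0.778, 0.373) = 0.373
~(q /\ ~(q & p)) = 1 − 0.373 = 0.627
~q = 1 − 0.778 = 0.222
q & ~q = max(0, 0.778 + 0.222 − 1) = max(0, 0.000) = 0.000
~(q /\ ~(q & p)) -> (q & ~q) = min(1, 1 − 0.627 + 0.000) = min(1, 0.373) = 0.373
~(~(q /\ ~(q & p)) -> (q & ~q)) = 1 − 0.373 = 0.627
p /\ q = min(0.849, 0.778) = 0.778
~(~(q /\ ~(q & p)) -> (q & ~q)) & (p /\ q) = max(0, 0.627 + 0.778 − 1) = max(0, 0.405) = 0.405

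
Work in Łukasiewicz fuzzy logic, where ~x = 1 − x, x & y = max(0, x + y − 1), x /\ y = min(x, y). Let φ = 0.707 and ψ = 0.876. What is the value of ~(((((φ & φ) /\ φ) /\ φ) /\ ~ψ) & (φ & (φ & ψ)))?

φ & φ = max(0, 0.707 + 0.707 − 1) = max(0, 0.414) = 0.414
(φ & φ) /\ φ = min(0.414, 0.707) = 0.414
((φ & φ) /\ φ) /\ φ = min(0.414, 0.707) = 0.414
~ψ = 1 − 0.876 = 0.124
(((φ & φ) /\ φ) /\ φ) /\ ~ψ = min(0.414, 0.124) = 0.124
φ & ψ = max(0, 0.707 + 0.876 − 1) = max(0, 0.583) = 0.583
φ & (φ & ψ) = max(0, 0.707 + 0.583 − 1) = max(0, 0.290) = 0.290
((((φ & φ) /\ φ) /\ φ) /\ ~ψ) & (φ & (φ & ψ)) = max(0, 0.124 + 0.290 − 1) = max(0, -0.586) = 0.000
~(((((φ & φ) /\ φ) /\ φ) /\ ~ψ) & (φ & (φ & ψ))) = 1 − 0.000 = 1.000

1.000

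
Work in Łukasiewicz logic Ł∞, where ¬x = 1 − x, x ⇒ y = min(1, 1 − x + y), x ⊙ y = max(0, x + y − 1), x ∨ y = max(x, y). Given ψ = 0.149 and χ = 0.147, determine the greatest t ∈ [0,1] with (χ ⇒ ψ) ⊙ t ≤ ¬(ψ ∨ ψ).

χ ⇒ ψ = min(1, 1 − 0.147 + 0.149) = min(1, 1.002) = 1.000
So the left factor is χ ⇒ ψ = 1.000.
ψ ∨ ψ = max(0.149, 0.149) = 0.149
¬(ψ ∨ ψ) = 1 − 0.149 = 0.851
So the right-hand bound is ¬(ψ ∨ ψ) = 0.851.
The residuum of the Łukasiewicz t-norm gives the supremum: min(1, 1 − 1.000 + 0.851).
1 − 1.000 + 0.851 = 0.851, so t = min(1, 0.851) = 0.851.
Check: 1.000 ⊙ 0.851 = max(0, 0.851) = 0.851 ≤ 0.851.

0.851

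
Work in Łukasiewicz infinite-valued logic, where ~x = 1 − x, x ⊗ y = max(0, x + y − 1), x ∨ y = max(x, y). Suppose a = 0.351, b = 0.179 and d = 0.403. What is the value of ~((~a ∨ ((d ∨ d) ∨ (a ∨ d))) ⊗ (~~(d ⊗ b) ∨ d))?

0.948

~a = 1 − 0.351 = 0.649
d ∨ d = max(0.403, 0.403) = 0.403
a ∨ d = max(0.351, 0.403) = 0.403
(d ∨ d) ∨ (a ∨ d) = max(0.403, 0.403) = 0.403
~a ∨ ((d ∨ d) ∨ (a ∨ d)) = max(0.649, 0.403) = 0.649
d ⊗ b = max(0, 0.403 + 0.179 − 1) = max(0, -0.418) = 0.000
~(d ⊗ b) = 1 − 0.000 = 1.000
~~(d ⊗ b) = 1 − 1.000 = 0.000
~~(d ⊗ b) ∨ d = max(0.000, 0.403) = 0.403
(~a ∨ ((d ∨ d) ∨ (a ∨ d))) ⊗ (~~(d ⊗ b) ∨ d) = max(0, 0.649 + 0.403 − 1) = max(0, 0.052) = 0.052
~((~a ∨ ((d ∨ d) ∨ (a ∨ d))) ⊗ (~~(d ⊗ b) ∨ d)) = 1 − 0.052 = 0.948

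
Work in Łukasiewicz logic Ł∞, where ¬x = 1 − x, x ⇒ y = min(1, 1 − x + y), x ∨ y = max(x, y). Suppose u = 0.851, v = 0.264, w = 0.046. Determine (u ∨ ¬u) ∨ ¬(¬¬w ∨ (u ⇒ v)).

¬u = 1 − 0.851 = 0.149
u ∨ ¬u = max(0.851, 0.149) = 0.851
¬w = 1 − 0.046 = 0.954
¬¬w = 1 − 0.954 = 0.046
u ⇒ v = min(1, 1 − 0.851 + 0.264) = min(1, 0.413) = 0.413
¬¬w ∨ (u ⇒ v) = max(0.046, 0.413) = 0.413
¬(¬¬w ∨ (u ⇒ v)) = 1 − 0.413 = 0.587
(u ∨ ¬u) ∨ ¬(¬¬w ∨ (u ⇒ v)) = max(0.851, 0.587) = 0.851

0.851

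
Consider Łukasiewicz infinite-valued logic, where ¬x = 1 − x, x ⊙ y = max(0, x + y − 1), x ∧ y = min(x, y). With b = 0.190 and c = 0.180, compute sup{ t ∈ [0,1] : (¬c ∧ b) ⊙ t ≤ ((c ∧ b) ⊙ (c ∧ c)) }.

0.810

¬c = 1 − 0.180 = 0.820
¬c ∧ b = min(0.820, 0.190) = 0.190
So the left factor is ¬c ∧ b = 0.190.
c ∧ b = min(0.180, 0.190) = 0.180
c ∧ c = min(0.180, 0.180) = 0.180
(c ∧ b) ⊙ (c ∧ c) = max(0, 0.180 + 0.180 − 1) = max(0, -0.640) = 0.000
So the right-hand bound is (c ∧ b) ⊙ (c ∧ c) = 0.000.
The residuum of the Łukasiewicz t-norm gives the supremum: min(1, 1 − 0.190 + 0.000).
1 − 0.190 + 0.000 = 0.810, so t = min(1, 0.810) = 0.810.
Check: 0.190 ⊙ 0.810 = max(0, 0.000) = 0.000 ≤ 0.000.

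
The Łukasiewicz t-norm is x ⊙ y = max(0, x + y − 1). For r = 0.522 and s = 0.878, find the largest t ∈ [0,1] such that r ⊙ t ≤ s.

1.000

The residuum of the Łukasiewicz t-norm gives the supremum: min(1, 1 − 0.522 + 0.878).
1 − 0.522 + 0.878 = 1.356, so t = min(1, 1.356) = 1.000.
Check: 0.522 ⊙ 1.000 = max(0, 0.522) = 0.522 ≤ 0.878.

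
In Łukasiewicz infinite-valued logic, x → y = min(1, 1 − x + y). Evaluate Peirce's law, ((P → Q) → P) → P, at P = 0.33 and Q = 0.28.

0.95

P → Q = min(1, 1 − 0.33 + 0.28) = min(1, 0.95) = 0.95
(P → Q) → P = min(1, 1 − 0.95 + 0.33) = min(1, 0.38) = 0.38
((P → Q) → P) → P = min(1, 1 − 0.38 + 0.33) = min(1, 0.95) = 0.95
(The value 0.95 < 1 shows this instance is not satisfied; not a Ł∞-tautology in general.)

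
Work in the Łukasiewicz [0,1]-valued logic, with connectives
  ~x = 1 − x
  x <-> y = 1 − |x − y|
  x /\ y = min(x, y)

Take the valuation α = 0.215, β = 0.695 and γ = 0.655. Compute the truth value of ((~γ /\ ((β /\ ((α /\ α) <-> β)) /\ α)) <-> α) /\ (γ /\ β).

~γ = 1 − 0.655 = 0.345
α /\ α = min(0.215, 0.215) = 0.215
(α /\ α) <-> β = 1 − |0.215 − 0.695| = 1 − 0.480 = 0.520
β /\ ((α /\ α) <-> β) = min(0.695, 0.520) = 0.520
(β /\ ((α /\ α) <-> β)) /\ α = min(0.520, 0.215) = 0.215
~γ /\ ((β /\ ((α /\ α) <-> β)) /\ α) = min(0.345, 0.215) = 0.215
(~γ /\ ((β /\ ((α /\ α) <-> β)) /\ α)) <-> α = 1 − |0.215 − 0.215| = 1 − 0.000 = 1.000
γ /\ β = min(0.655, 0.695) = 0.655
((~γ /\ ((β /\ ((α /\ α) <-> β)) /\ α)) <-> α) /\ (γ /\ β) = min(1.000, 0.655) = 0.655

0.655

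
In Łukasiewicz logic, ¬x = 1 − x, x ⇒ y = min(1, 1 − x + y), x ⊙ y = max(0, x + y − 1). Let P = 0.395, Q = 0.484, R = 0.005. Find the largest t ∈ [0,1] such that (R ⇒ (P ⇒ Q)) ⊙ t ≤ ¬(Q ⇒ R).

P ⇒ Q = min(1, 1 − 0.395 + 0.484) = min(1, 1.089) = 1.000
R ⇒ (P ⇒ Q) = min(1, 1 − 0.005 + 1.000) = min(1, 1.995) = 1.000
So the left factor is R ⇒ (P ⇒ Q) = 1.000.
Q ⇒ R = min(1, 1 − 0.484 + 0.005) = min(1, 0.521) = 0.521
¬(Q ⇒ R) = 1 − 0.521 = 0.479
So the right-hand bound is ¬(Q ⇒ R) = 0.479.
The residuum of the Łukasiewicz t-norm gives the supremum: min(1, 1 − 1.000 + 0.479).
1 − 1.000 + 0.479 = 0.479, so t = min(1, 0.479) = 0.479.
Check: 1.000 ⊙ 0.479 = max(0, 0.479) = 0.479 ≤ 0.479.

0.479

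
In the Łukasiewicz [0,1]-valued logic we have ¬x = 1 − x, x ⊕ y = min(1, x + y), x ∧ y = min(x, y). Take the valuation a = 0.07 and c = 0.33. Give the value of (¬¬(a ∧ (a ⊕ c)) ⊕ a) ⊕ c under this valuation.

a ⊕ c = min(1, 0.07 + 0.33) = min(1, 0.40) = 0.40
a ∧ (a ⊕ c) = min(0.07, 0.40) = 0.07
¬(a ∧ (a ⊕ c)) = 1 − 0.07 = 0.93
¬¬(a ∧ (a ⊕ c)) = 1 − 0.93 = 0.07
¬¬(a ∧ (a ⊕ c)) ⊕ a = min(1, 0.07 + 0.07) = min(1, 0.14) = 0.14
(¬¬(a ∧ (a ⊕ c)) ⊕ a) ⊕ c = min(1, 0.14 + 0.33) = min(1, 0.47) = 0.47

0.47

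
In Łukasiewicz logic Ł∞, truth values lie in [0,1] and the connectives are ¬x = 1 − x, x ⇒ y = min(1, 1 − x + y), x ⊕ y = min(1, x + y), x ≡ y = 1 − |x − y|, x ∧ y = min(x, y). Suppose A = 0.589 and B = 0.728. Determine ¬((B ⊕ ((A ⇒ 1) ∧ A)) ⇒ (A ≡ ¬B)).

A ⇒ 1 = min(1, 1 − 0.589 + 1.000) = min(1, 1.411) = 1.000
(A ⇒ 1) ∧ A = min(1.000, 0.589) = 0.589
B ⊕ ((A ⇒ 1) ∧ A) = min(1, 0.728 + 0.589) = min(1, 1.317) = 1.000
¬B = 1 − 0.728 = 0.272
A ≡ ¬B = 1 − |0.589 − 0.272| = 1 − 0.317 = 0.683
(B ⊕ ((A ⇒ 1) ∧ A)) ⇒ (A ≡ ¬B) = min(1, 1 − 1.000 + 0.683) = min(1, 0.683) = 0.683
¬((B ⊕ ((A ⇒ 1) ∧ A)) ⇒ (A ≡ ¬B)) = 1 − 0.683 = 0.317

0.317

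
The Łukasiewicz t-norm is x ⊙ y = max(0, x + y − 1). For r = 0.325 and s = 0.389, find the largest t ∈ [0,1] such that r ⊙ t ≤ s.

The residuum of the Łukasiewicz t-norm gives the supremum: min(1, 1 − 0.325 + 0.389).
1 − 0.325 + 0.389 = 1.064, so t = min(1, 1.064) = 1.000.
Check: 0.325 ⊙ 1.000 = max(0, 0.325) = 0.325 ≤ 0.389.

1.000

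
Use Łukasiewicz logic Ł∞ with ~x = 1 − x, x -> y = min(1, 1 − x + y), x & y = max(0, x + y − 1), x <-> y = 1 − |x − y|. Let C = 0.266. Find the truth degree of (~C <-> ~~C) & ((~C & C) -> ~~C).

0.532

~C = 1 − 0.266 = 0.734
~~C = 1 − 0.734 = 0.266
~C <-> ~~C = 1 − |0.734 − 0.266| = 1 − 0.468 = 0.532
~C & C = max(0, 0.734 + 0.266 − 1) = max(0, 0.000) = 0.000
(~C & C) -> ~~C = min(1, 1 − 0.000 + 0.266) = min(1, 1.266) = 1.000
(~C <-> ~~C) & ((~C & C) -> ~~C) = max(0, 0.532 + 1.000 − 1) = max(0, 0.532) = 0.532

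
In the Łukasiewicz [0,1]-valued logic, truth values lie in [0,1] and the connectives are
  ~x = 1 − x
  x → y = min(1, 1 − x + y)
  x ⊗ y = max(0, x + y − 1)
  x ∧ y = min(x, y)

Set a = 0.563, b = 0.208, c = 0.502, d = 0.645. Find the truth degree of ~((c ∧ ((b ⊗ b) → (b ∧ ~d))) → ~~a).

b ⊗ b = max(0, 0.208 + 0.208 − 1) = max(0, -0.584) = 0.000
~d = 1 − 0.645 = 0.355
b ∧ ~d = min(0.208, 0.355) = 0.208
(b ⊗ b) → (b ∧ ~d) = min(1, 1 − 0.000 + 0.208) = min(1, 1.208) = 1.000
c ∧ ((b ⊗ b) → (b ∧ ~d)) = min(0.502, 1.000) = 0.502
~a = 1 − 0.563 = 0.437
~~a = 1 − 0.437 = 0.563
(c ∧ ((b ⊗ b) → (b ∧ ~d))) → ~~a = min(1, 1 − 0.502 + 0.563) = min(1, 1.061) = 1.000
~((c ∧ ((b ⊗ b) → (b ∧ ~d))) → ~~a) = 1 − 1.000 = 0.000

0.000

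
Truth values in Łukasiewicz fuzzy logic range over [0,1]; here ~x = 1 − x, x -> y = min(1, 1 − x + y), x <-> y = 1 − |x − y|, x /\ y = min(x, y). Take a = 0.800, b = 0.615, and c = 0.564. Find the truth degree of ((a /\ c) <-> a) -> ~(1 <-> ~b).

0.851

a /\ c = min(0.800, 0.564) = 0.564
(a /\ c) <-> a = 1 − |0.564 − 0.800| = 1 − 0.236 = 0.764
~b = 1 − 0.615 = 0.385
1 <-> ~b = 1 − |1.000 − 0.385| = 1 − 0.615 = 0.385
~(1 <-> ~b) = 1 − 0.385 = 0.615
((a /\ c) <-> a) -> ~(1 <-> ~b) = min(1, 1 − 0.764 + 0.615) = min(1, 0.851) = 0.851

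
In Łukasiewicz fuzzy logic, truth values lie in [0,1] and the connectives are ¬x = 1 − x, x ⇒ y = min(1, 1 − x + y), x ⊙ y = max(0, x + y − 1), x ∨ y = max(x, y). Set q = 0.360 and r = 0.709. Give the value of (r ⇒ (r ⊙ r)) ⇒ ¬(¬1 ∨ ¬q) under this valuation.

0.651

r ⊙ r = max(0, 0.709 + 0.709 − 1) = max(0, 0.418) = 0.418
r ⇒ (r ⊙ r) = min(1, 1 − 0.709 + 0.418) = min(1, 0.709) = 0.709
¬1 = 1 − 1.000 = 0.000
¬q = 1 − 0.360 = 0.640
¬1 ∨ ¬q = max(0.000, 0.640) = 0.640
¬(¬1 ∨ ¬q) = 1 − 0.640 = 0.360
(r ⇒ (r ⊙ r)) ⇒ ¬(¬1 ∨ ¬q) = min(1, 1 − 0.709 + 0.360) = min(1, 0.651) = 0.651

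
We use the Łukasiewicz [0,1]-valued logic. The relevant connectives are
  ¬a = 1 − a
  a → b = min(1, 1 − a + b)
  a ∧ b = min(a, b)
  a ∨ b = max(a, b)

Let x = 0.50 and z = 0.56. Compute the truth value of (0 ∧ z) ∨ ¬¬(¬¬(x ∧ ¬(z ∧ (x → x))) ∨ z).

0.56

0 ∧ z = min(0.00, 0.56) = 0.00
x → x = min(1, 1 − 0.50 + 0.50) = min(1, 1.00) = 1.00
z ∧ (x → x) = min(0.56, 1.00) = 0.56
¬(z ∧ (x → x)) = 1 − 0.56 = 0.44
x ∧ ¬(z ∧ (x → x)) = min(0.50, 0.44) = 0.44
¬(x ∧ ¬(z ∧ (x → x))) = 1 − 0.44 = 0.56
¬¬(x ∧ ¬(z ∧ (x → x))) = 1 − 0.56 = 0.44
¬¬(x ∧ ¬(z ∧ (x → x))) ∨ z = max(0.44, 0.56) = 0.56
¬(¬¬(x ∧ ¬(z ∧ (x → x))) ∨ z) = 1 − 0.56 = 0.44
¬¬(¬¬(x ∧ ¬(z ∧ (x → x))) ∨ z) = 1 − 0.44 = 0.56
(0 ∧ z) ∨ ¬¬(¬¬(x ∧ ¬(z ∧ (x → x))) ∨ z) = max(0.00, 0.56) = 0.56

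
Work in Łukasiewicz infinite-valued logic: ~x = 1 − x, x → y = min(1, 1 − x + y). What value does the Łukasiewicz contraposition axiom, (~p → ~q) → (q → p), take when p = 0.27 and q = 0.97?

1.00

~p = 1 − 0.27 = 0.73
~q = 1 − 0.97 = 0.03
~p → ~q = min(1, 1 − 0.73 + 0.03) = min(1, 0.30) = 0.30
q → p = min(1, 1 − 0.97 + 0.27) = min(1, 0.30) = 0.30
(~p → ~q) → (q → p) = min(1, 1 − 0.30 + 0.30) = min(1, 1.00) = 1.00
(As expected: an axiom of Ł∞, always 1.)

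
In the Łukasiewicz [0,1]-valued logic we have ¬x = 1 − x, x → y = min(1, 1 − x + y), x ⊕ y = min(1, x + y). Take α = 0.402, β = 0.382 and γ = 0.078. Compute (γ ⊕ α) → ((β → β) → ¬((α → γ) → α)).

0.794

γ ⊕ α = min(1, 0.078 + 0.402) = min(1, 0.480) = 0.480
β → β = min(1, 1 − 0.382 + 0.382) = min(1, 1.000) = 1.000
α → γ = min(1, 1 − 0.402 + 0.078) = min(1, 0.676) = 0.676
(α → γ) → α = min(1, 1 − 0.676 + 0.402) = min(1, 0.726) = 0.726
¬((α → γ) → α) = 1 − 0.726 = 0.274
(β → β) → ¬((α → γ) → α) = min(1, 1 − 1.000 + 0.274) = min(1, 0.274) = 0.274
(γ ⊕ α) → ((β → β) → ¬((α → γ) → α)) = min(1, 1 − 0.480 + 0.274) = min(1, 0.794) = 0.794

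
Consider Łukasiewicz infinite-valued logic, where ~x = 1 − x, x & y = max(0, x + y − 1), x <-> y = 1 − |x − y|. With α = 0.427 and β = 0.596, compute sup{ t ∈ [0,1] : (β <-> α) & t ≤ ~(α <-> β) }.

0.338

β <-> α = 1 − |0.596 − 0.427| = 1 − 0.169 = 0.831
So the left factor is β <-> α = 0.831.
α <-> β = 1 − |0.427 − 0.596| = 1 − 0.169 = 0.831
~(α <-> β) = 1 − 0.831 = 0.169
So the right-hand bound is ~(α <-> β) = 0.169.
The residuum of the Łukasiewicz t-norm gives the supremum: min(1, 1 − 0.831 + 0.169).
1 − 0.831 + 0.169 = 0.338, so t = min(1, 0.338) = 0.338.
Check: 0.831 & 0.338 = max(0, 0.169) = 0.169 ≤ 0.169.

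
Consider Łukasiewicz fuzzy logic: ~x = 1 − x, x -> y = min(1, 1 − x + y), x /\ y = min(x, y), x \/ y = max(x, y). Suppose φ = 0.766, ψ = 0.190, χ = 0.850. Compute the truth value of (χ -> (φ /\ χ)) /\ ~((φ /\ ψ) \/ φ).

φ /\ χ = min(0.766, 0.850) = 0.766
χ -> (φ /\ χ) = min(1, 1 − 0.850 + 0.766) = min(1, 0.916) = 0.916
φ /\ ψ = min(0.766, 0.190) = 0.190
(φ /\ ψ) \/ φ = max(0.190, 0.766) = 0.766
~((φ /\ ψ) \/ φ) = 1 − 0.766 = 0.234
(χ -> (φ /\ χ)) /\ ~((φ /\ ψ) \/ φ) = min(0.916, 0.234) = 0.234

0.234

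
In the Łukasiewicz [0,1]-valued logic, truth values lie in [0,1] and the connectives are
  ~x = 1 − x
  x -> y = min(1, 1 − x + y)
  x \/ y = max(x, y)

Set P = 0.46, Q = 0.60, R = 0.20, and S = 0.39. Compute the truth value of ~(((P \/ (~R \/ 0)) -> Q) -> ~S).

~R = 1 − 0.20 = 0.80
~R \/ 0 = max(0.80, 0.00) = 0.80
P \/ (~R \/ 0) = max(0.46, 0.80) = 0.80
(P \/ (~R \/ 0)) -> Q = min(1, 1 − 0.80 + 0.60) = min(1, 0.80) = 0.80
~S = 1 − 0.39 = 0.61
((P \/ (~R \/ 0)) -> Q) -> ~S = min(1, 1 − 0.80 + 0.61) = min(1, 0.81) = 0.81
~(((P \/ (~R \/ 0)) -> Q) -> ~S) = 1 − 0.81 = 0.19

0.19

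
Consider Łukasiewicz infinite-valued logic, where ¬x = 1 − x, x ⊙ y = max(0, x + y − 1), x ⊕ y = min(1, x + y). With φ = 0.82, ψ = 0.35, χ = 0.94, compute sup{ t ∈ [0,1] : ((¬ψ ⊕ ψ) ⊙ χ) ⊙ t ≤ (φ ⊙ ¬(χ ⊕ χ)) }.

¬ψ = 1 − 0.35 = 0.65
¬ψ ⊕ ψ = min(1, 0.65 + 0.35) = min(1, 1.00) = 1.00
(¬ψ ⊕ ψ) ⊙ χ = max(0, 1.00 + 0.94 − 1) = max(0, 0.94) = 0.94
So the left factor is (¬ψ ⊕ ψ) ⊙ χ = 0.94.
χ ⊕ χ = min(1, 0.94 + 0.94) = min(1, 1.88) = 1.00
¬(χ ⊕ χ) = 1 − 1.00 = 0.00
φ ⊙ ¬(χ ⊕ χ) = max(0, 0.82 + 0.00 − 1) = max(0, -0.18) = 0.00
So the right-hand bound is φ ⊙ ¬(χ ⊕ χ) = 0.00.
The residuum of the Łukasiewicz t-norm gives the supremum: min(1, 1 − 0.94 + 0.00).
1 − 0.94 + 0.00 = 0.06, so t = min(1, 0.06) = 0.06.
Check: 0.94 ⊙ 0.06 = max(0, 0.00) = 0.00 ≤ 0.00.

0.06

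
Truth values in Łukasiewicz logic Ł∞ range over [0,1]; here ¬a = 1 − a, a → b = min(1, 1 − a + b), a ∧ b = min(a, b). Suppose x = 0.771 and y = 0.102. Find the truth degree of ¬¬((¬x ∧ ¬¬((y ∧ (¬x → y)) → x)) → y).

¬x = 1 − 0.771 = 0.229
¬x → y = min(1, 1 − 0.229 + 0.102) = min(1, 0.873) = 0.873
y ∧ (¬x → y) = min(0.102, 0.873) = 0.102
(y ∧ (¬x → y)) → x = min(1, 1 − 0.102 + 0.771) = min(1, 1.669) = 1.000
¬((y ∧ (¬x → y)) → x) = 1 − 1.000 = 0.000
¬¬((y ∧ (¬x → y)) → x) = 1 − 0.000 = 1.000
¬x ∧ ¬¬((y ∧ (¬x → y)) → x) = min(0.229, 1.000) = 0.229
(¬x ∧ ¬¬((y ∧ (¬x → y)) → x)) → y = min(1, 1 − 0.229 + 0.102) = min(1, 0.873) = 0.873
¬((¬x ∧ ¬¬((y ∧ (¬x → y)) → x)) → y) = 1 − 0.873 = 0.127
¬¬((¬x ∧ ¬¬((y ∧ (¬x → y)) → x)) → y) = 1 − 0.127 = 0.873

0.873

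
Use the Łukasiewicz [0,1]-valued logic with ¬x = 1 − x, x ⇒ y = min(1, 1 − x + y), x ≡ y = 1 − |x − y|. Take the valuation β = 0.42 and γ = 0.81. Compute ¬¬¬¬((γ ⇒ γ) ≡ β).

0.42

γ ⇒ γ = min(1, 1 − 0.81 + 0.81) = min(1, 1.00) = 1.00
(γ ⇒ γ) ≡ β = 1 − |1.00 − 0.42| = 1 − 0.58 = 0.42
¬((γ ⇒ γ) ≡ β) = 1 − 0.42 = 0.58
¬¬((γ ⇒ γ) ≡ β) = 1 − 0.58 = 0.42
¬¬¬((γ ⇒ γ) ≡ β) = 1 − 0.42 = 0.58
¬¬¬¬((γ ⇒ γ) ≡ β) = 1 − 0.58 = 0.42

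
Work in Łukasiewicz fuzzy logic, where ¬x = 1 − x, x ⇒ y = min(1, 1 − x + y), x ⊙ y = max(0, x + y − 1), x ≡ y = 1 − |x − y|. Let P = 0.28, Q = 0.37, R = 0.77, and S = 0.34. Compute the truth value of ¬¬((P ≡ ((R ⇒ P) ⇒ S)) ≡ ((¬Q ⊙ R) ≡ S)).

0.51

R ⇒ P = min(1, 1 − 0.77 + 0.28) = min(1, 0.51) = 0.51
(R ⇒ P) ⇒ S = min(1, 1 − 0.51 + 0.34) = min(1, 0.83) = 0.83
P ≡ ((R ⇒ P) ⇒ S) = 1 − |0.28 − 0.83| = 1 − 0.55 = 0.45
¬Q = 1 − 0.37 = 0.63
¬Q ⊙ R = max(0, 0.63 + 0.77 − 1) = max(0, 0.40) = 0.40
(¬Q ⊙ R) ≡ S = 1 − |0.40 − 0.34| = 1 − 0.06 = 0.94
(P ≡ ((R ⇒ P) ⇒ S)) ≡ ((¬Q ⊙ R) ≡ S) = 1 − |0.45 − 0.94| = 1 − 0.49 = 0.51
¬((P ≡ ((R ⇒ P) ⇒ S)) ≡ ((¬Q ⊙ R) ≡ S)) = 1 − 0.51 = 0.49
¬¬((P ≡ ((R ⇒ P) ⇒ S)) ≡ ((¬Q ⊙ R) ≡ S)) = 1 − 0.49 = 0.51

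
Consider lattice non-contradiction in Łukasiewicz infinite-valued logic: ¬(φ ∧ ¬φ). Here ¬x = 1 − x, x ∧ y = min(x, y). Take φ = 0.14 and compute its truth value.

¬φ = 1 − 0.14 = 0.86
φ ∧ ¬φ = min(0.14, 0.86) = 0.14
¬(φ ∧ ¬φ) = 1 − 0.14 = 0.86
(The value 0.86 < 1 shows this instance is not satisfied; not a Ł∞-tautology — its value is 1 − min(a, 1−a).)

0.86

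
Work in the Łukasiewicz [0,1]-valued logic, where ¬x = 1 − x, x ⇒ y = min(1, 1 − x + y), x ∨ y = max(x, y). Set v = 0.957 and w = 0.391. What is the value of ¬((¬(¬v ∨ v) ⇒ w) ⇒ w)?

0.609

¬v = 1 − 0.957 = 0.043
¬v ∨ v = max(0.043, 0.957) = 0.957
¬(¬v ∨ v) = 1 − 0.957 = 0.043
¬(¬v ∨ v) ⇒ w = min(1, 1 − 0.043 + 0.391) = min(1, 1.348) = 1.000
(¬(¬v ∨ v) ⇒ w) ⇒ w = min(1, 1 − 1.000 + 0.391) = min(1, 0.391) = 0.391
¬((¬(¬v ∨ v) ⇒ w) ⇒ w) = 1 − 0.391 = 0.609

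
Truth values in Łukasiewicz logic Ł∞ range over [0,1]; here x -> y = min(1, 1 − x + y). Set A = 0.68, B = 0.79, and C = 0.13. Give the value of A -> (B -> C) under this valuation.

B -> C = min(1, 1 − 0.79 + 0.13) = min(1, 0.34) = 0.34
A -> (B -> C) = min(1, 1 − 0.68 + 0.34) = min(1, 0.66) = 0.66

0.66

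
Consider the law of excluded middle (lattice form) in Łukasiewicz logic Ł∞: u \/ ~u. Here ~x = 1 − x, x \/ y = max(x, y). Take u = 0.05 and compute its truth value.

~u = 1 − 0.05 = 0.95
u \/ ~u = max(0.05, 0.95) = 0.95
(The value 0.95 < 1 shows this instance is not satisfied; not a Ł∞-tautology — its value is max(a, 1−a).)

0.95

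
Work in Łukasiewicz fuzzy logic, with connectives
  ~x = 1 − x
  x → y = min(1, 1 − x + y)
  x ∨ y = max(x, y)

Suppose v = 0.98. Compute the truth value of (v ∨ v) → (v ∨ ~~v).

1.00

v ∨ v = max(0.98, 0.98) = 0.98
~v = 1 − 0.98 = 0.02
~~v = 1 − 0.02 = 0.98
v ∨ ~~v = max(0.98, 0.98) = 0.98
(v ∨ v) → (v ∨ ~~v) = min(1, 1 − 0.98 + 0.98) = min(1, 1.00) = 1.00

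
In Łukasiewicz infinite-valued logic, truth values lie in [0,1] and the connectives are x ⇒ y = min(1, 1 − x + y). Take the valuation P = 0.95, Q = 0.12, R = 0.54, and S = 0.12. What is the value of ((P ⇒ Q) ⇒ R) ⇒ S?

0.12

P ⇒ Q = min(1, 1 − 0.95 + 0.12) = min(1, 0.17) = 0.17
(P ⇒ Q) ⇒ R = min(1, 1 − 0.17 + 0.54) = min(1, 1.37) = 1.00
((P ⇒ Q) ⇒ R) ⇒ S = min(1, 1 − 1.00 + 0.12) = min(1, 0.12) = 0.12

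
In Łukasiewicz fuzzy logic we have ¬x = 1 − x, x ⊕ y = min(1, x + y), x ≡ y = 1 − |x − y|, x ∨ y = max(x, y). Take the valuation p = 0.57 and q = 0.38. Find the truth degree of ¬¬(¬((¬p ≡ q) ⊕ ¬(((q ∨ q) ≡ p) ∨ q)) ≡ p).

0.43

¬p = 1 − 0.57 = 0.43
¬p ≡ q = 1 − |0.43 − 0.38| = 1 − 0.05 = 0.95
q ∨ q = max(0.38, 0.38) = 0.38
(q ∨ q) ≡ p = 1 − |0.38 − 0.57| = 1 − 0.19 = 0.81
((q ∨ q) ≡ p) ∨ q = max(0.81, 0.38) = 0.81
¬(((q ∨ q) ≡ p) ∨ q) = 1 − 0.81 = 0.19
(¬p ≡ q) ⊕ ¬(((q ∨ q) ≡ p) ∨ q) = min(1, 0.95 + 0.19) = min(1, 1.14) = 1.00
¬((¬p ≡ q) ⊕ ¬(((q ∨ q) ≡ p) ∨ q)) = 1 − 1.00 = 0.00
¬((¬p ≡ q) ⊕ ¬(((q ∨ q) ≡ p) ∨ q)) ≡ p = 1 − |0.00 − 0.57| = 1 − 0.57 = 0.43
¬(¬((¬p ≡ q) ⊕ ¬(((q ∨ q) ≡ p) ∨ q)) ≡ p) = 1 − 0.43 = 0.57
¬¬(¬((¬p ≡ q) ⊕ ¬(((q ∨ q) ≡ p) ∨ q)) ≡ p) = 1 − 0.57 = 0.43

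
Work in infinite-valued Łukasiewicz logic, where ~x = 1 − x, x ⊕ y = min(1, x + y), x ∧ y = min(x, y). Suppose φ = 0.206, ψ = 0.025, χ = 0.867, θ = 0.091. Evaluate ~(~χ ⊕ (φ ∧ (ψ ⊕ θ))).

~χ = 1 − 0.867 = 0.133
ψ ⊕ θ = min(1, 0.025 + 0.091) = min(1, 0.116) = 0.116
φ ∧ (ψ ⊕ θ) = min(0.206, 0.116) = 0.116
~χ ⊕ (φ ∧ (ψ ⊕ θ)) = min(1, 0.133 + 0.116) = min(1, 0.249) = 0.249
~(~χ ⊕ (φ ∧ (ψ ⊕ θ))) = 1 − 0.249 = 0.751

0.751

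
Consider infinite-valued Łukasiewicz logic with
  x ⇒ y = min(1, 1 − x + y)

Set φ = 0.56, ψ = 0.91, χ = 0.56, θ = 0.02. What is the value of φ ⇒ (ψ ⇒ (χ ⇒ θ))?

0.99

χ ⇒ θ = min(1, 1 − 0.56 + 0.02) = min(1, 0.46) = 0.46
ψ ⇒ (χ ⇒ θ) = min(1, 1 − 0.91 + 0.46) = min(1, 0.55) = 0.55
φ ⇒ (ψ ⇒ (χ ⇒ θ)) = min(1, 1 − 0.56 + 0.55) = min(1, 0.99) = 0.99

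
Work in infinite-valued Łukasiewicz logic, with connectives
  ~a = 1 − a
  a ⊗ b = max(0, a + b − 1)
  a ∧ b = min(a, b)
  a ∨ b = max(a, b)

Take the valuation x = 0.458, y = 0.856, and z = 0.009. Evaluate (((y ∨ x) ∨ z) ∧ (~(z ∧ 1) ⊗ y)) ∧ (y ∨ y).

0.847

y ∨ x = max(0.856, 0.458) = 0.856
(y ∨ x) ∨ z = max(0.856, 0.009) = 0.856
z ∧ 1 = min(0.009, 1.000) = 0.009
~(z ∧ 1) = 1 − 0.009 = 0.991
~(z ∧ 1) ⊗ y = max(0, 0.991 + 0.856 − 1) = max(0, 0.847) = 0.847
((y ∨ x) ∨ z) ∧ (~(z ∧ 1) ⊗ y) = min(0.856, 0.847) = 0.847
y ∨ y = max(0.856, 0.856) = 0.856
(((y ∨ x) ∨ z) ∧ (~(z ∧ 1) ⊗ y)) ∧ (y ∨ y) = min(0.847, 0.856) = 0.847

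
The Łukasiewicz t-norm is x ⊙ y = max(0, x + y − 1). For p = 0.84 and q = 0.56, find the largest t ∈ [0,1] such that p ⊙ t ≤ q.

The residuum of the Łukasiewicz t-norm gives the supremum: min(1, 1 − 0.84 + 0.56).
1 − 0.84 + 0.56 = 0.72, so t = min(1, 0.72) = 0.72.
Check: 0.84 ⊙ 0.72 = max(0, 0.56) = 0.56 ≤ 0.56.

0.72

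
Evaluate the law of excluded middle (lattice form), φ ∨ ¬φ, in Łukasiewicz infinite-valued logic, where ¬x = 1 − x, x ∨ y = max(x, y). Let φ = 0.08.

0.92

¬φ = 1 − 0.08 = 0.92
φ ∨ ¬φ = max(0.08, 0.92) = 0.92
(The value 0.92 < 1 shows this instance is not satisfied; not a Ł∞-tautology — its value is max(a, 1−a).)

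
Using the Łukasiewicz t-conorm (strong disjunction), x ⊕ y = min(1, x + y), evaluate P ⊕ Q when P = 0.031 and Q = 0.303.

0.334

P ⊕ Q = min(1, 0.031 + 0.303) = min(1, 0.334) = 0.334
For comparison, the Gödel t-conorm max(x, y) would give 0.303.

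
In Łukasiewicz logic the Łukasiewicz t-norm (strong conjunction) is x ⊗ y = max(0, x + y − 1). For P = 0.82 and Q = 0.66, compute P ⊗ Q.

0.48

P ⊗ Q = max(0, 0.82 + 0.66 − 1) = max(0, 0.48) = 0.48
For comparison, the Gödel (minimum) t-norm min(x, y) would give 0.66.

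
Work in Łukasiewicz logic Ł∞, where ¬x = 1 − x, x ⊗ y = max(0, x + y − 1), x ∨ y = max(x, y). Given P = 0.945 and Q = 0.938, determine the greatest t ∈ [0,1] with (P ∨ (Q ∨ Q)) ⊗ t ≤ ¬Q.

0.117

Q ∨ Q = max(0.938, 0.938) = 0.938
P ∨ (Q ∨ Q) = max(0.945, 0.938) = 0.945
So the left factor is P ∨ (Q ∨ Q) = 0.945.
¬Q = 1 − 0.938 = 0.062
So the right-hand bound is ¬Q = 0.062.
The residuum of the Łukasiewicz t-norm gives the supremum: min(1, 1 − 0.945 + 0.062).
1 − 0.945 + 0.062 = 0.117, so t = min(1, 0.117) = 0.117.
Check: 0.945 ⊗ 0.117 = max(0, 0.062) = 0.062 ≤ 0.062.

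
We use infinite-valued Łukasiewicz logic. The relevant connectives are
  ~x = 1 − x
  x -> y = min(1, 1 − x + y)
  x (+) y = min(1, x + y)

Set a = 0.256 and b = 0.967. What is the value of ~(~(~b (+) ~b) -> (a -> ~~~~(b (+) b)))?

0.000

~b = 1 − 0.967 = 0.033
~b (+) ~b = min(1, 0.033 + 0.033) = min(1, 0.066) = 0.066
~(~b (+) ~b) = 1 − 0.066 = 0.934
b (+) b = min(1, 0.967 + 0.967) = min(1, 1.934) = 1.000
~(b (+) b) = 1 − 1.000 = 0.000
~~(b (+) b) = 1 − 0.000 = 1.000
~~~(b (+) b) = 1 − 1.000 = 0.000
~~~~(b (+) b) = 1 − 0.000 = 1.000
a -> ~~~~(b (+) b) = min(1, 1 − 0.256 + 1.000) = min(1, 1.744) = 1.000
~(~b (+) ~b) -> (a -> ~~~~(b (+) b)) = min(1, 1 − 0.934 + 1.000) = min(1, 1.066) = 1.000
~(~(~b (+) ~b) -> (a -> ~~~~(b (+) b))) = 1 − 1.000 = 0.000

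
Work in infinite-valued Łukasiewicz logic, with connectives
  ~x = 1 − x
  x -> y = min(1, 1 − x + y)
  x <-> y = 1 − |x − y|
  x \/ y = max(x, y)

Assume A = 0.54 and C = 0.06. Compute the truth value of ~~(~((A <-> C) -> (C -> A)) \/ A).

0.54

A <-> C = 1 − |0.54 − 0.06| = 1 − 0.48 = 0.52
C -> A = min(1, 1 − 0.06 + 0.54) = min(1, 1.48) = 1.00
(A <-> C) -> (C -> A) = min(1, 1 − 0.52 + 1.00) = min(1, 1.48) = 1.00
~((A <-> C) -> (C -> A)) = 1 − 1.00 = 0.00
~((A <-> C) -> (C -> A)) \/ A = max(0.00, 0.54) = 0.54
~(~((A <-> C) -> (C -> A)) \/ A) = 1 − 0.54 = 0.46
~~(~((A <-> C) -> (C -> A)) \/ A) = 1 − 0.46 = 0.54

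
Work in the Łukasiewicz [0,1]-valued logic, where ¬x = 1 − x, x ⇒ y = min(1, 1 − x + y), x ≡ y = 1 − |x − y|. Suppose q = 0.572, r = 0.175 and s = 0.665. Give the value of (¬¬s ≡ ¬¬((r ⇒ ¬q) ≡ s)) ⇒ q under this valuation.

¬s = 1 − 0.665 = 0.335
¬¬s = 1 − 0.335 = 0.665
¬q = 1 − 0.572 = 0.428
r ⇒ ¬q = min(1, 1 − 0.175 + 0.428) = min(1, 1.253) = 1.000
(r ⇒ ¬q) ≡ s = 1 − |1.000 − 0.665| = 1 − 0.335 = 0.665
¬((r ⇒ ¬q) ≡ s) = 1 − 0.665 = 0.335
¬¬((r ⇒ ¬q) ≡ s) = 1 − 0.335 = 0.665
¬¬s ≡ ¬¬((r ⇒ ¬q) ≡ s) = 1 − |0.665 − 0.665| = 1 − 0.000 = 1.000
(¬¬s ≡ ¬¬((r ⇒ ¬q) ≡ s)) ⇒ q = min(1, 1 − 1.000 + 0.572) = min(1, 0.572) = 0.572

0.572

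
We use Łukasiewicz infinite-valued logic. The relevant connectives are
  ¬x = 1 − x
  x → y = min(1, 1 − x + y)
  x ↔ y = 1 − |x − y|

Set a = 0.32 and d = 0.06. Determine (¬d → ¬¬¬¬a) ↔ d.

0.68

¬d = 1 − 0.06 = 0.94
¬a = 1 − 0.32 = 0.68
¬¬a = 1 − 0.68 = 0.32
¬¬¬a = 1 − 0.32 = 0.68
¬¬¬¬a = 1 − 0.68 = 0.32
¬d → ¬¬¬¬a = min(1, 1 − 0.94 + 0.32) = min(1, 0.38) = 0.38
(¬d → ¬¬¬¬a) ↔ d = 1 − |0.38 − 0.06| = 1 − 0.32 = 0.68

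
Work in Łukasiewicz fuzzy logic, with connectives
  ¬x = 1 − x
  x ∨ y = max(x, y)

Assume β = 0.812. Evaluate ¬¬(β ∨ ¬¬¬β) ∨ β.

0.812

¬β = 1 − 0.812 = 0.188
¬¬β = 1 − 0.188 = 0.812
¬¬¬β = 1 − 0.812 = 0.188
β ∨ ¬¬¬β = max(0.812, 0.188) = 0.812
¬(β ∨ ¬¬¬β) = 1 − 0.812 = 0.188
¬¬(β ∨ ¬¬¬β) = 1 − 0.188 = 0.812
¬¬(β ∨ ¬¬¬β) ∨ β = max(0.812, 0.812) = 0.812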